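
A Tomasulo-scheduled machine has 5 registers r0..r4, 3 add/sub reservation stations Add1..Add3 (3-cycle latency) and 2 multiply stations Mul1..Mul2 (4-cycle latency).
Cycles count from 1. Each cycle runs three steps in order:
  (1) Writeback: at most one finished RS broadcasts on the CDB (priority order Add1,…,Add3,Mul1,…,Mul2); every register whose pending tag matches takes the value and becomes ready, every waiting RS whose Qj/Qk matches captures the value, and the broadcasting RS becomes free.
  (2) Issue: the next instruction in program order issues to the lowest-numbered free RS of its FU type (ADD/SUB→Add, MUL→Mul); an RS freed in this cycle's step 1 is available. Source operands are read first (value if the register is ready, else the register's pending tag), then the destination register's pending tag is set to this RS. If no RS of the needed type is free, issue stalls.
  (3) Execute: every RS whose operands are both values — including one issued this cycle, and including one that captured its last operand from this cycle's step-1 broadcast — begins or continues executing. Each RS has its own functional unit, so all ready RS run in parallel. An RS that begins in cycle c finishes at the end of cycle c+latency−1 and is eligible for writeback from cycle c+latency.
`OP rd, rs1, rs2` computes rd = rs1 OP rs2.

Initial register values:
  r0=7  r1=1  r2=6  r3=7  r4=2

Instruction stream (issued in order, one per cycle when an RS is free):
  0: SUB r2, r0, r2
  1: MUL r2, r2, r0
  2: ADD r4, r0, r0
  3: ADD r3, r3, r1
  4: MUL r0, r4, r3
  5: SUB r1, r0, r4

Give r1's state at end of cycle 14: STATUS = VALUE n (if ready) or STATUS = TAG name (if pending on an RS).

c1: issue SUB r2<-Add1 | r0:7,r1:1,r2:Add1,r3:7,r4:2
c2: issue MUL r2<-Mul1 | r0:7,r1:1,r2:Mul1,r3:7,r4:2
c3: issue ADD r4<-Add2 | r0:7,r1:1,r2:Mul1,r3:7,r4:Add2
c4: CDB Add1=1; issue ADD r3<-Add1 | r0:7,r1:1,r2:Mul1,r3:Add1,r4:Add2
c5: issue MUL r0<-Mul2 | r0:Mul2,r1:1,r2:Mul1,r3:Add1,r4:Add2
c6: CDB Add2=14; issue SUB r1<-Add2 | r0:Mul2,r1:Add2,r2:Mul1,r3:Add1,r4:14
c7: CDB Add1=8 | r0:Mul2,r1:Add2,r2:Mul1,r3:8,r4:14
c8: CDB Mul1=7 | r0:Mul2,r1:Add2,r2:7,r3:8,r4:14
c9: - | r0:Mul2,r1:Add2,r2:7,r3:8,r4:14
c10: - | r0:Mul2,r1:Add2,r2:7,r3:8,r4:14
c11: CDB Mul2=112 | r0:112,r1:Add2,r2:7,r3:8,r4:14
c12: - | r0:112,r1:Add2,r2:7,r3:8,r4:14
c13: - | r0:112,r1:Add2,r2:7,r3:8,r4:14
c14: CDB Add2=98 | r0:112,r1:98,r2:7,r3:8,r4:14

STATUS = VALUE 98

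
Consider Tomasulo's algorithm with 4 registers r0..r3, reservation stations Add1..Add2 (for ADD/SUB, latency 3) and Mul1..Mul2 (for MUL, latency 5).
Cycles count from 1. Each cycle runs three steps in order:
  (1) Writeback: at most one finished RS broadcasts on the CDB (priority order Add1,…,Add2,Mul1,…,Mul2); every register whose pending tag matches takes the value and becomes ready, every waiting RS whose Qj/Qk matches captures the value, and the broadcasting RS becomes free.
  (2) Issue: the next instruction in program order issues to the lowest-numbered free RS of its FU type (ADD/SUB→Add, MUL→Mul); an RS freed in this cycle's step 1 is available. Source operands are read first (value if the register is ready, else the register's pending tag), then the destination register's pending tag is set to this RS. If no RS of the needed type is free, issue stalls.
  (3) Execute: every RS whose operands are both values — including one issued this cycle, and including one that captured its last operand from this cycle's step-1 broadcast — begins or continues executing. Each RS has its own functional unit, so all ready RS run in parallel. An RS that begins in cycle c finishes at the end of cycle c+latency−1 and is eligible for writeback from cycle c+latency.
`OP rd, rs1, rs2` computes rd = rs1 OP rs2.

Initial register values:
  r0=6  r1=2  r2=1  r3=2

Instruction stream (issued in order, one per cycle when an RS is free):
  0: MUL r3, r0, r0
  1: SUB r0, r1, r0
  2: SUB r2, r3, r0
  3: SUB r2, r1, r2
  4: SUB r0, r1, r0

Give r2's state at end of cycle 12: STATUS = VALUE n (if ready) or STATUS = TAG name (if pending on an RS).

  c1: issue MUL r3<-Mul1  regs: r0:6,r1:2,r2:1,r3:Mul1
  c2: issue SUB r0<-Add1  regs: r0:Add1,r1:2,r2:1,r3:Mul1
  c3: issue SUB r2<-Add2  regs: r0:Add1,r1:2,r2:Add2,r3:Mul1
  c4: stall  regs: r0:Add1,r1:2,r2:Add2,r3:Mul1
  c5: CDB Add1=-4; issue SUB r2<-Add1  regs: r0:-4,r1:2,r2:Add1,r3:Mul1
  c6: CDB Mul1=36; stall  regs: r0:-4,r1:2,r2:Add1,r3:36
  c7: stall  regs: r0:-4,r1:2,r2:Add1,r3:36
  c8: stall  regs: r0:-4,r1:2,r2:Add1,r3:36
  c9: CDB Add2=40; issue SUB r0<-Add2  regs: r0:Add2,r1:2,r2:Add1,r3:36
  c10: -  regs: r0:Add2,r1:2,r2:Add1,r3:36
  c11: -  regs: r0:Add2,r1:2,r2:Add1,r3:36
  c12: CDB Add1=-38  regs: r0:Add2,r1:2,r2:-38,r3:36

STATUS = VALUE -38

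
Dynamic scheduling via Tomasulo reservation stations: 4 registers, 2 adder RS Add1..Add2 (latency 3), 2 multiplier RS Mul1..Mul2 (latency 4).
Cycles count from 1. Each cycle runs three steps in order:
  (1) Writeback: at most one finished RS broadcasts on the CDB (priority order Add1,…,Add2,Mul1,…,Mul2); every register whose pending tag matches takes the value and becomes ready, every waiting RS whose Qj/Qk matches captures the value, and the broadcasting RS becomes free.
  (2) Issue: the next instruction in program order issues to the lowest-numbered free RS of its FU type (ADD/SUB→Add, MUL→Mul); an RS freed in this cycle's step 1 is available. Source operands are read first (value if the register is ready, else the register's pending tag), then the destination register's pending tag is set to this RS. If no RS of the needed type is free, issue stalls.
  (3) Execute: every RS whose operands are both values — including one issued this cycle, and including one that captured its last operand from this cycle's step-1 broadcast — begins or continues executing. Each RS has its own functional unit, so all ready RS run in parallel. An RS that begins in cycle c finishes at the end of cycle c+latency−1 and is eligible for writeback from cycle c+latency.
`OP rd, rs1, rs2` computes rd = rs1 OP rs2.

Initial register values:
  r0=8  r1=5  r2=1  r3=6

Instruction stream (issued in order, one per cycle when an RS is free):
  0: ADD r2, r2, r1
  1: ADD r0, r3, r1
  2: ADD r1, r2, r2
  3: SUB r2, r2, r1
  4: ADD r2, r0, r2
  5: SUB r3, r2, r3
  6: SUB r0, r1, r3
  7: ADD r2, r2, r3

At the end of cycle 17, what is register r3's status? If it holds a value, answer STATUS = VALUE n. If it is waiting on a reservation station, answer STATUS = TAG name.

cycle 1: issue ADD r2<-Add1 // r0:8,r1:5,r2:Add1,r3:6
cycle 2: issue ADD r0<-Add2 // r0:Add2,r1:5,r2:Add1,r3:6
cycle 3: stall // r0:Add2,r1:5,r2:Add1,r3:6
cycle 4: CDB Add1=6; issue ADD r1<-Add1 // r0:Add2,r1:Add1,r2:6,r3:6
cycle 5: CDB Add2=11; issue SUB r2<-Add2 // r0:11,r1:Add1,r2:Add2,r3:6
cycle 6: stall // r0:11,r1:Add1,r2:Add2,r3:6
cycle 7: CDB Add1=12; issue ADD r2<-Add1 // r0:11,r1:12,r2:Add1,r3:6
cycle 8: stall // r0:11,r1:12,r2:Add1,r3:6
cycle 9: stall // r0:11,r1:12,r2:Add1,r3:6
cycle 10: CDB Add2=-6; issue SUB r3<-Add2 // r0:11,r1:12,r2:Add1,r3:Add2
cycle 11: stall // r0:11,r1:12,r2:Add1,r3:Add2
cycle 12: stall // r0:11,r1:12,r2:Add1,r3:Add2
cycle 13: CDB Add1=5; issue SUB r0<-Add1 // r0:Add1,r1:12,r2:5,r3:Add2
cycle 14: stall // r0:Add1,r1:12,r2:5,r3:Add2
cycle 15: stall // r0:Add1,r1:12,r2:5,r3:Add2
cycle 16: CDB Add2=-1; issue ADD r2<-Add2 // r0:Add1,r1:12,r2:Add2,r3:-1
cycle 17: - // r0:Add1,r1:12,r2:Add2,r3:-1

STATUS = VALUE -1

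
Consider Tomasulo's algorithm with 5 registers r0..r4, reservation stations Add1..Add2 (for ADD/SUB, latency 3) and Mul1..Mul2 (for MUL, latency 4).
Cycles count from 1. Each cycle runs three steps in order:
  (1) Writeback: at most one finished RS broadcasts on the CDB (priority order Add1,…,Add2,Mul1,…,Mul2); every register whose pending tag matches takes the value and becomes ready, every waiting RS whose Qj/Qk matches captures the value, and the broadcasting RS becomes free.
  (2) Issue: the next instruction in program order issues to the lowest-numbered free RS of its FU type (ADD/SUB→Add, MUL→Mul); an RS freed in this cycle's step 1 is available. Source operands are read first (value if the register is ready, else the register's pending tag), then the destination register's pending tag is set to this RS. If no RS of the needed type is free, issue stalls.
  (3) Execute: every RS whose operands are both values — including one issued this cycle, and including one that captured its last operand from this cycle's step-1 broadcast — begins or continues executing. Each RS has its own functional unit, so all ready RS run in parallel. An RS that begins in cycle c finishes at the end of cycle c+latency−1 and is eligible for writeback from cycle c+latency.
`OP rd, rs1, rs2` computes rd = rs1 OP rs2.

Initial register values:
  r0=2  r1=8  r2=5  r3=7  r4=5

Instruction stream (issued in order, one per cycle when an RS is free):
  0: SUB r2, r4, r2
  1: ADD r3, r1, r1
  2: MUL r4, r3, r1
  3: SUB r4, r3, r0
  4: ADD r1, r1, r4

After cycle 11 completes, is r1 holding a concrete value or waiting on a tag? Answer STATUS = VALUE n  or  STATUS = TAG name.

cycle 1: issue SUB r2<-Add1 // r0:2,r1:8,r2:Add1,r3:7,r4:5
cycle 2: issue ADD r3<-Add2 // r0:2,r1:8,r2:Add1,r3:Add2,r4:5
cycle 3: issue MUL r4<-Mul1 // r0:2,r1:8,r2:Add1,r3:Add2,r4:Mul1
cycle 4: CDB Add1=0; issue SUB r4<-Add1 // r0:2,r1:8,r2:0,r3:Add2,r4:Add1
cycle 5: CDB Add2=16; issue ADD r1<-Add2 // r0:2,r1:Add2,r2:0,r3:16,r4:Add1
cycle 6: - // r0:2,r1:Add2,r2:0,r3:16,r4:Add1
cycle 7: - // r0:2,r1:Add2,r2:0,r3:16,r4:Add1
cycle 8: CDB Add1=14 // r0:2,r1:Add2,r2:0,r3:16,r4:14
cycle 9: CDB Mul1=128 // r0:2,r1:Add2,r2:0,r3:16,r4:14
cycle 10: - // r0:2,r1:Add2,r2:0,r3:16,r4:14
cycle 11: CDB Add2=22 // r0:2,r1:22,r2:0,r3:16,r4:14

STATUS = VALUE 22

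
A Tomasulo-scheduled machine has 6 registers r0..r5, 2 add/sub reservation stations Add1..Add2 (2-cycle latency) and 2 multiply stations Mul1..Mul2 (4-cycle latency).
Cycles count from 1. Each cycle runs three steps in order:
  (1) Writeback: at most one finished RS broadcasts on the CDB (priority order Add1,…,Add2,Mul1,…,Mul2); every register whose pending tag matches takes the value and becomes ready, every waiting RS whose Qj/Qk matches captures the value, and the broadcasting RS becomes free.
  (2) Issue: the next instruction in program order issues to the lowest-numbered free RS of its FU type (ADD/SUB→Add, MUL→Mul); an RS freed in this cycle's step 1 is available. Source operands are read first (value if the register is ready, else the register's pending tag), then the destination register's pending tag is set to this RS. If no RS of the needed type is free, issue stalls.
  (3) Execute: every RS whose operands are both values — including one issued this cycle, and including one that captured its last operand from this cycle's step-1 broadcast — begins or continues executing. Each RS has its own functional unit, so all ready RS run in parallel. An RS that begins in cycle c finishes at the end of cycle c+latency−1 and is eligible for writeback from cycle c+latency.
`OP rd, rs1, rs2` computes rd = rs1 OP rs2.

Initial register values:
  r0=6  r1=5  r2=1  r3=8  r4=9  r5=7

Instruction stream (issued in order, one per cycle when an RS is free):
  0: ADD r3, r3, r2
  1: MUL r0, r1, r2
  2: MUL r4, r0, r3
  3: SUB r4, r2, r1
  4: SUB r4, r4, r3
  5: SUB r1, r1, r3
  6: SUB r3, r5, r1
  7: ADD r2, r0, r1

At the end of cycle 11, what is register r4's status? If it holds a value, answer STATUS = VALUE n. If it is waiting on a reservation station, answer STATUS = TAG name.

c1: issue ADD r3<-Add1 | r0:6,r1:5,r2:1,r3:Add1,r4:9,r5:7
c2: issue MUL r0<-Mul1 | r0:Mul1,r1:5,r2:1,r3:Add1,r4:9,r5:7
c3: CDB Add1=9; issue MUL r4<-Mul2 | r0:Mul1,r1:5,r2:1,r3:9,r4:Mul2,r5:7
c4: issue SUB r4<-Add1 | r0:Mul1,r1:5,r2:1,r3:9,r4:Add1,r5:7
c5: issue SUB r4<-Add2 | r0:Mul1,r1:5,r2:1,r3:9,r4:Add2,r5:7
c6: CDB Add1=-4; issue SUB r1<-Add1 | r0:Mul1,r1:Add1,r2:1,r3:9,r4:Add2,r5:7
c7: CDB Mul1=5; stall | r0:5,r1:Add1,r2:1,r3:9,r4:Add2,r5:7
c8: CDB Add1=-4; issue SUB r3<-Add1 | r0:5,r1:-4,r2:1,r3:Add1,r4:Add2,r5:7
c9: CDB Add2=-13; issue ADD r2<-Add2 | r0:5,r1:-4,r2:Add2,r3:Add1,r4:-13,r5:7
c10: CDB Add1=11 | r0:5,r1:-4,r2:Add2,r3:11,r4:-13,r5:7
c11: CDB Add2=1 | r0:5,r1:-4,r2:1,r3:11,r4:-13,r5:7

STATUS = VALUE -13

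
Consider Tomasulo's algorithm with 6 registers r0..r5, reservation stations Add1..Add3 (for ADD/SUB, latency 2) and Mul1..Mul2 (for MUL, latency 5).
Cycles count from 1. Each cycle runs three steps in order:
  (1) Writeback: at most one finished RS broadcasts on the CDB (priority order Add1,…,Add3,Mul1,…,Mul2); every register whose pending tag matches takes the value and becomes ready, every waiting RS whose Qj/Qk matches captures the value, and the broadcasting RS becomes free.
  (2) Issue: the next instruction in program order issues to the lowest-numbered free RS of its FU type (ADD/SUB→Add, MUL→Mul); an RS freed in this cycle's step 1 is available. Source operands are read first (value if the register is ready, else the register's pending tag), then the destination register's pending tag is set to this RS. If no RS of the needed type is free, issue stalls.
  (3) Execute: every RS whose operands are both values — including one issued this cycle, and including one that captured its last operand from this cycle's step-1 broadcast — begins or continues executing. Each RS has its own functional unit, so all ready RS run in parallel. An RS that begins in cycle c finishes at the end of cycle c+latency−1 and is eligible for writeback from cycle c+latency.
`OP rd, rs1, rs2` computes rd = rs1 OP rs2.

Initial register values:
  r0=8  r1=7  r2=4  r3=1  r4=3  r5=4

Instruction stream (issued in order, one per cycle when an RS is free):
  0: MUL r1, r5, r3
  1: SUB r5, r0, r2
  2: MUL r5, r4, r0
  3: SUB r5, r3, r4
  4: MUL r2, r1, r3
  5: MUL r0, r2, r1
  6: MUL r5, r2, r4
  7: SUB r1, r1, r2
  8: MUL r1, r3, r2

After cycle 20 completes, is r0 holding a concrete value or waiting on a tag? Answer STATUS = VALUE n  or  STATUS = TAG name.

STATUS = VALUE 16

  c1: issue MUL r1<-Mul1  regs: r0:8,r1:Mul1,r2:4,r3:1,r4:3,r5:4
  c2: issue SUB r5<-Add1  regs: r0:8,r1:Mul1,r2:4,r3:1,r4:3,r5:Add1
  c3: issue MUL r5<-Mul2  regs: r0:8,r1:Mul1,r2:4,r3:1,r4:3,r5:Mul2
  c4: CDB Add1=4; issue SUB r5<-Add1  regs: r0:8,r1:Mul1,r2:4,r3:1,r4:3,r5:Add1
  c5: stall  regs: r0:8,r1:Mul1,r2:4,r3:1,r4:3,r5:Add1
  c6: CDB Add1=-2; stall  regs: r0:8,r1:Mul1,r2:4,r3:1,r4:3,r5:-2
  c7: CDB Mul1=4; issue MUL r2<-Mul1  regs: r0:8,r1:4,r2:Mul1,r3:1,r4:3,r5:-2
  c8: CDB Mul2=24; issue MUL r0<-Mul2  regs: r0:Mul2,r1:4,r2:Mul1,r3:1,r4:3,r5:-2
  c9: stall  regs: r0:Mul2,r1:4,r2:Mul1,r3:1,r4:3,r5:-2
  c10: stall  regs: r0:Mul2,r1:4,r2:Mul1,r3:1,r4:3,r5:-2
  c11: stall  regs: r0:Mul2,r1:4,r2:Mul1,r3:1,r4:3,r5:-2
  c12: CDB Mul1=4; issue MUL r5<-Mul1  regs: r0:Mul2,r1:4,r2:4,r3:1,r4:3,r5:Mul1
  c13: issue SUB r1<-Add1  regs: r0:Mul2,r1:Add1,r2:4,r3:1,r4:3,r5:Mul1
  c14: stall  regs: r0:Mul2,r1:Add1,r2:4,r3:1,r4:3,r5:Mul1
  c15: CDB Add1=0; stall  regs: r0:Mul2,r1:0,r2:4,r3:1,r4:3,r5:Mul1
  c16: stall  regs: r0:Mul2,r1:0,r2:4,r3:1,r4:3,r5:Mul1
  c17: CDB Mul1=12; issue MUL r1<-Mul1  regs: r0:Mul2,r1:Mul1,r2:4,r3:1,r4:3,r5:12
  c18: CDB Mul2=16  regs: r0:16,r1:Mul1,r2:4,r3:1,r4:3,r5:12
  c19: -  regs: r0:16,r1:Mul1,r2:4,r3:1,r4:3,r5:12
  c20: -  regs: r0:16,r1:Mul1,r2:4,r3:1,r4:3,r5:12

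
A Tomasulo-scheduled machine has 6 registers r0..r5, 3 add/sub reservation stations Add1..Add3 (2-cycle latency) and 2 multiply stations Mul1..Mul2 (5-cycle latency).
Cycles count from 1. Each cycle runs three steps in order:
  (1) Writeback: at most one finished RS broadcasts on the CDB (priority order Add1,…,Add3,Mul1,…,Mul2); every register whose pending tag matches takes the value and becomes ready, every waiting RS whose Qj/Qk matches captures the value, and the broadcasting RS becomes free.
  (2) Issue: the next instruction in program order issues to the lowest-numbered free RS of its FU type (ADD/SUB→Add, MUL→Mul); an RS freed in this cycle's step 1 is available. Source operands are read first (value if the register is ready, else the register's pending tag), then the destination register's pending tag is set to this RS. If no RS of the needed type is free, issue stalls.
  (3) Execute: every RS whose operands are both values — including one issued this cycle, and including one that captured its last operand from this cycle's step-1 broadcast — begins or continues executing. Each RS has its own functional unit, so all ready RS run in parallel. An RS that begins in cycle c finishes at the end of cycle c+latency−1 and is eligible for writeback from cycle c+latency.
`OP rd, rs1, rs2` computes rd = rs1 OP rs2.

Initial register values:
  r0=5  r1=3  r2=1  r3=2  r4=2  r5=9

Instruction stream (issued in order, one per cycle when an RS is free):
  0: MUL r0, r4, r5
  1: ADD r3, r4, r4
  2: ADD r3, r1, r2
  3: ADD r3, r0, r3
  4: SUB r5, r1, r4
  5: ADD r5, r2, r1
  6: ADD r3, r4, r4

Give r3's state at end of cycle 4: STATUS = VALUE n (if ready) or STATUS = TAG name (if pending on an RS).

STATUS = TAG Add1

  c1: issue MUL r0<-Mul1  regs: r0:Mul1,r1:3,r2:1,r3:2,r4:2,r5:9
  c2: issue ADD r3<-Add1  regs: r0:Mul1,r1:3,r2:1,r3:Add1,r4:2,r5:9
  c3: issue ADD r3<-Add2  regs: r0:Mul1,r1:3,r2:1,r3:Add2,r4:2,r5:9
  c4: CDB Add1=4; issue ADD r3<-Add1  regs: r0:Mul1,r1:3,r2:1,r3:Add1,r4:2,r5:9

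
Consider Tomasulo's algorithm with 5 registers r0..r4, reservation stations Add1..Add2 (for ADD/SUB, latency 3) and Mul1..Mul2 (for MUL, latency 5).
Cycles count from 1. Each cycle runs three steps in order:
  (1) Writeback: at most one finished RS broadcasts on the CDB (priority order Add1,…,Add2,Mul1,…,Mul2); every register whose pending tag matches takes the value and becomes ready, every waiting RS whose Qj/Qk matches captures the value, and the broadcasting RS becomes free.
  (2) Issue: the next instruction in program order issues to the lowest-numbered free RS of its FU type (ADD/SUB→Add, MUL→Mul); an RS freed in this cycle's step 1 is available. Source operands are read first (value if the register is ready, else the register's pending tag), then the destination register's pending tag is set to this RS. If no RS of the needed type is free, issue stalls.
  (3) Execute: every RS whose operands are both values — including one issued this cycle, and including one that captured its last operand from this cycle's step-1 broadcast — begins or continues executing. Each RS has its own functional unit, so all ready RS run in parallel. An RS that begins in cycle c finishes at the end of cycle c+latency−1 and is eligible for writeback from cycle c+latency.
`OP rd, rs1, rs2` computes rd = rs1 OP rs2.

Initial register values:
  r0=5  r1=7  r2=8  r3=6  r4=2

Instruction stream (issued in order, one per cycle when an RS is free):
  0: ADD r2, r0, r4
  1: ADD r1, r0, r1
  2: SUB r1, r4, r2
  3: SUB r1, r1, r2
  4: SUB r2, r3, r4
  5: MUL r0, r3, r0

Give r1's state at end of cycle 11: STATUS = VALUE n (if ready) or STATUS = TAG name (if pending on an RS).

STATUS = VALUE -12

  c1: issue ADD r2<-Add1  regs: r0:5,r1:7,r2:Add1,r3:6,r4:2
  c2: issue ADD r1<-Add2  regs: r0:5,r1:Add2,r2:Add1,r3:6,r4:2
  c3: stall  regs: r0:5,r1:Add2,r2:Add1,r3:6,r4:2
  c4: CDB Add1=7; issue SUB r1<-Add1  regs: r0:5,r1:Add1,r2:7,r3:6,r4:2
  c5: CDB Add2=12; issue SUB r1<-Add2  regs: r0:5,r1:Add2,r2:7,r3:6,r4:2
  c6: stall  regs: r0:5,r1:Add2,r2:7,r3:6,r4:2
  c7: CDB Add1=-5; issue SUB r2<-Add1  regs: r0:5,r1:Add2,r2:Add1,r3:6,r4:2
  c8: issue MUL r0<-Mul1  regs: r0:Mul1,r1:Add2,r2:Add1,r3:6,r4:2
  c9: -  regs: r0:Mul1,r1:Add2,r2:Add1,r3:6,r4:2
  c10: CDB Add1=4  regs: r0:Mul1,r1:Add2,r2:4,r3:6,r4:2
  c11: CDB Add2=-12  regs: r0:Mul1,r1:-12,r2:4,r3:6,r4:2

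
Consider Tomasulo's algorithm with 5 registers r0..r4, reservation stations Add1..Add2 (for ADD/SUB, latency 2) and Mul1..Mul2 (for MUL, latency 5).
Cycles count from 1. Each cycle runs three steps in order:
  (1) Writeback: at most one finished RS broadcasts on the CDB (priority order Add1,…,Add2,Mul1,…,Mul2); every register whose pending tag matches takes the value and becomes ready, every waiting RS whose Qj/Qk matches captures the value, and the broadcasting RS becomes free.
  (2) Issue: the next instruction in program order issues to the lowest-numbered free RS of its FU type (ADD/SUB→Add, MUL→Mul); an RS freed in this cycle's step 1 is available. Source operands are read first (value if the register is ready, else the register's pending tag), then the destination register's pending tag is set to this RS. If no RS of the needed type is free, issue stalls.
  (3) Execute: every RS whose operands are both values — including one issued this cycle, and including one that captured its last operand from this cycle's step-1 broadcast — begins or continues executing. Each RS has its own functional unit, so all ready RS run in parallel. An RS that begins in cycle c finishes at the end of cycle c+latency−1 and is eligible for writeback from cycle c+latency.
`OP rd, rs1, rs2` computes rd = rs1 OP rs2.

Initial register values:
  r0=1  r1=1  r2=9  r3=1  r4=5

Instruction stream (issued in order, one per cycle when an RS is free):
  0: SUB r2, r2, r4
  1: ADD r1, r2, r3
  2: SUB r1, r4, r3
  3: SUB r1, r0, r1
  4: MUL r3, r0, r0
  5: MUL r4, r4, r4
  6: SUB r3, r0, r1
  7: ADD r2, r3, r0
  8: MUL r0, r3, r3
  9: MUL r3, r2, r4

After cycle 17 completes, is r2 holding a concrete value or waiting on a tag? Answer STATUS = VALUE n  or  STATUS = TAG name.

cycle 1: issue SUB r2<-Add1 // r0:1,r1:1,r2:Add1,r3:1,r4:5
cycle 2: issue ADD r1<-Add2 // r0:1,r1:Add2,r2:Add1,r3:1,r4:5
cycle 3: CDB Add1=4; issue SUB r1<-Add1 // r0:1,r1:Add1,r2:4,r3:1,r4:5
cycle 4: stall // r0:1,r1:Add1,r2:4,r3:1,r4:5
cycle 5: CDB Add1=4; issue SUB r1<-Add1 // r0:1,r1:Add1,r2:4,r3:1,r4:5
cycle 6: CDB Add2=5; issue MUL r3<-Mul1 // r0:1,r1:Add1,r2:4,r3:Mul1,r4:5
cycle 7: CDB Add1=-3; issue MUL r4<-Mul2 // r0:1,r1:-3,r2:4,r3:Mul1,r4:Mul2
cycle 8: issue SUB r3<-Add1 // r0:1,r1:-3,r2:4,r3:Add1,r4:Mul2
cycle 9: issue ADD r2<-Add2 // r0:1,r1:-3,r2:Add2,r3:Add1,r4:Mul2
cycle 10: CDB Add1=4; stall // r0:1,r1:-3,r2:Add2,r3:4,r4:Mul2
cycle 11: CDB Mul1=1; issue MUL r0<-Mul1 // r0:Mul1,r1:-3,r2:Add2,r3:4,r4:Mul2
cycle 12: CDB Add2=5; stall // r0:Mul1,r1:-3,r2:5,r3:4,r4:Mul2
cycle 13: CDB Mul2=25; issue MUL r3<-Mul2 // r0:Mul1,r1:-3,r2:5,r3:Mul2,r4:25
cycle 14: - // r0:Mul1,r1:-3,r2:5,r3:Mul2,r4:25
cycle 15: - // r0:Mul1,r1:-3,r2:5,r3:Mul2,r4:25
cycle 16: CDB Mul1=16 // r0:16,r1:-3,r2:5,r3:Mul2,r4:25
cycle 17: - // r0:16,r1:-3,r2:5,r3:Mul2,r4:25

STATUS = VALUE 5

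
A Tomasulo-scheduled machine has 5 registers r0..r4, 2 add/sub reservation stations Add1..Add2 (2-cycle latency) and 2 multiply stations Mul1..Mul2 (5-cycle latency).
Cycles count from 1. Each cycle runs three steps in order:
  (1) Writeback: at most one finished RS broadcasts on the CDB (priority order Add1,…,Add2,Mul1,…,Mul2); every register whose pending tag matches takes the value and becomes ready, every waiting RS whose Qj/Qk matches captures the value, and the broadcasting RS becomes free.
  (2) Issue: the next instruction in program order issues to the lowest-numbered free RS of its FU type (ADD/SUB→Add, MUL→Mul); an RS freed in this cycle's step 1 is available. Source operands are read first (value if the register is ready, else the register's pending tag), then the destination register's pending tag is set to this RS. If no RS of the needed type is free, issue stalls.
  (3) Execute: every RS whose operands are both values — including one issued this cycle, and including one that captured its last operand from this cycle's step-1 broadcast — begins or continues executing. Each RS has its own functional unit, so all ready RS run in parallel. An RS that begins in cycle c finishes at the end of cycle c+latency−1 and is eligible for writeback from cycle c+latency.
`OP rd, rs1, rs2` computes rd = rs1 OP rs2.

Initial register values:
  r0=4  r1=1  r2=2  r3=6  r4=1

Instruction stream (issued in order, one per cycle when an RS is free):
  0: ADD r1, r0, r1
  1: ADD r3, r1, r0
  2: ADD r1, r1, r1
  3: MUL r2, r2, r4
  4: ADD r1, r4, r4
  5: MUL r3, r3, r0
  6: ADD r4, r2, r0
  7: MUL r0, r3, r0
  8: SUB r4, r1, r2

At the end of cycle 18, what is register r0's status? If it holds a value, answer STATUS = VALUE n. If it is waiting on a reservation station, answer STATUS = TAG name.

c1: issue ADD r1<-Add1 | r0:4,r1:Add1,r2:2,r3:6,r4:1
c2: issue ADD r3<-Add2 | r0:4,r1:Add1,r2:2,r3:Add2,r4:1
c3: CDB Add1=5; issue ADD r1<-Add1 | r0:4,r1:Add1,r2:2,r3:Add2,r4:1
c4: issue MUL r2<-Mul1 | r0:4,r1:Add1,r2:Mul1,r3:Add2,r4:1
c5: CDB Add1=10; issue ADD r1<-Add1 | r0:4,r1:Add1,r2:Mul1,r3:Add2,r4:1
c6: CDB Add2=9; issue MUL r3<-Mul2 | r0:4,r1:Add1,r2:Mul1,r3:Mul2,r4:1
c7: CDB Add1=2; issue ADD r4<-Add1 | r0:4,r1:2,r2:Mul1,r3:Mul2,r4:Add1
c8: stall | r0:4,r1:2,r2:Mul1,r3:Mul2,r4:Add1
c9: CDB Mul1=2; issue MUL r0<-Mul1 | r0:Mul1,r1:2,r2:2,r3:Mul2,r4:Add1
c10: issue SUB r4<-Add2 | r0:Mul1,r1:2,r2:2,r3:Mul2,r4:Add2
c11: CDB Add1=6 | r0:Mul1,r1:2,r2:2,r3:Mul2,r4:Add2
c12: CDB Add2=0 | r0:Mul1,r1:2,r2:2,r3:Mul2,r4:0
c13: CDB Mul2=36 | r0:Mul1,r1:2,r2:2,r3:36,r4:0
c14: - | r0:Mul1,r1:2,r2:2,r3:36,r4:0
c15: - | r0:Mul1,r1:2,r2:2,r3:36,r4:0
c16: - | r0:Mul1,r1:2,r2:2,r3:36,r4:0
c17: - | r0:Mul1,r1:2,r2:2,r3:36,r4:0
c18: CDB Mul1=144 | r0:144,r1:2,r2:2,r3:36,r4:0

STATUS = VALUE 144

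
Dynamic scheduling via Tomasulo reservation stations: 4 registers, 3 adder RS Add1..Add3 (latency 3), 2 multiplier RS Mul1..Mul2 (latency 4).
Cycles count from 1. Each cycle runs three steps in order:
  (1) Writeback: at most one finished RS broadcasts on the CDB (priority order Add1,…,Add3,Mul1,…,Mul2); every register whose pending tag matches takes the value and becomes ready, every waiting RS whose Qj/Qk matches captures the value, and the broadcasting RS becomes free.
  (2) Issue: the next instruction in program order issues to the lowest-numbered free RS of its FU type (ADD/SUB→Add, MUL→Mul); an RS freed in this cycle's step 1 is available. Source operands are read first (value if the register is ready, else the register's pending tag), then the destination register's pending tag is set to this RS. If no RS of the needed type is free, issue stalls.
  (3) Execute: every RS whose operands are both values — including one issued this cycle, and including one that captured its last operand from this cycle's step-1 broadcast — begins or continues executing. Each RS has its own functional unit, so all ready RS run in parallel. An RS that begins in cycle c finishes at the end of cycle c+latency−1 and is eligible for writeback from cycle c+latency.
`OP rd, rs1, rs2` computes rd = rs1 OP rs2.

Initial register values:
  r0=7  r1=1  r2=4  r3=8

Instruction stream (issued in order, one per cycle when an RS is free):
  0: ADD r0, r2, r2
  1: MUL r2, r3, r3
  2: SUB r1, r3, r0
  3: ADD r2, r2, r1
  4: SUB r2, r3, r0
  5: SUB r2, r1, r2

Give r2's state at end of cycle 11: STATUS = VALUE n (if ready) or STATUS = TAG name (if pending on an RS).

  c1: issue ADD r0<-Add1  regs: r0:Add1,r1:1,r2:4,r3:8
  c2: issue MUL r2<-Mul1  regs: r0:Add1,r1:1,r2:Mul1,r3:8
  c3: issue SUB r1<-Add2  regs: r0:Add1,r1:Add2,r2:Mul1,r3:8
  c4: CDB Add1=8; issue ADD r2<-Add1  regs: r0:8,r1:Add2,r2:Add1,r3:8
  c5: issue SUB r2<-Add3  regs: r0:8,r1:Add2,r2:Add3,r3:8
  c6: CDB Mul1=64; stall  regs: r0:8,r1:Add2,r2:Add3,r3:8
  c7: CDB Add2=0; issue SUB r2<-Add2  regs: r0:8,r1:0,r2:Add2,r3:8
  c8: CDB Add3=0  regs: r0:8,r1:0,r2:Add2,r3:8
  c9: -  regs: r0:8,r1:0,r2:Add2,r3:8
  c10: CDB Add1=64  regs: r0:8,r1:0,r2:Add2,r3:8
  c11: CDB Add2=0  regs: r0:8,r1:0,r2:0,r3:8

STATUS = VALUE 0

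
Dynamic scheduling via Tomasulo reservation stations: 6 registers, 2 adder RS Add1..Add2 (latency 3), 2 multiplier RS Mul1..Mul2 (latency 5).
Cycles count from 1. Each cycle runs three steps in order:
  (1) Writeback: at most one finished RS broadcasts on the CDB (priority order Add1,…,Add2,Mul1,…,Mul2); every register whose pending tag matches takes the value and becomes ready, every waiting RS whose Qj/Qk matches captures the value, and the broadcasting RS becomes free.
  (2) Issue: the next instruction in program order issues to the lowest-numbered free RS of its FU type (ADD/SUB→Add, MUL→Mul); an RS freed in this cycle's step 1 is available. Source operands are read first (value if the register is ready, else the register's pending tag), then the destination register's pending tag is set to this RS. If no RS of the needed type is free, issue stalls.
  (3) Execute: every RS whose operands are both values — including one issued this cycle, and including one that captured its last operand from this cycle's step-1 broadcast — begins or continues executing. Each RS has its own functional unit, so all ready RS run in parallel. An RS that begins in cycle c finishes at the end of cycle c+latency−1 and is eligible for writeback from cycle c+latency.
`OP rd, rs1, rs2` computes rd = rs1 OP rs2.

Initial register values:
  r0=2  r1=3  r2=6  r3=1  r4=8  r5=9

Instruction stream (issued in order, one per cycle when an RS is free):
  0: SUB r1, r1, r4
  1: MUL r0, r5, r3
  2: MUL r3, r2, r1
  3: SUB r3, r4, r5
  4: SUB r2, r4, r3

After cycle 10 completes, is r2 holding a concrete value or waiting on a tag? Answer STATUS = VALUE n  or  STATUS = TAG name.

STATUS = VALUE 9

cycle 1: issue SUB r1<-Add1 // r0:2,r1:Add1,r2:6,r3:1,r4:8,r5:9
cycle 2: issue MUL r0<-Mul1 // r0:Mul1,r1:Add1,r2:6,r3:1,r4:8,r5:9
cycle 3: issue MUL r3<-Mul2 // r0:Mul1,r1:Add1,r2:6,r3:Mul2,r4:8,r5:9
cycle 4: CDB Add1=-5; issue SUB r3<-Add1 // r0:Mul1,r1:-5,r2:6,r3:Add1,r4:8,r5:9
cycle 5: issue SUB r2<-Add2 // r0:Mul1,r1:-5,r2:Add2,r3:Add1,r4:8,r5:9
cycle 6: - // r0:Mul1,r1:-5,r2:Add2,r3:Add1,r4:8,r5:9
cycle 7: CDB Add1=-1 // r0:Mul1,r1:-5,r2:Add2,r3:-1,r4:8,r5:9
cycle 8: CDB Mul1=9 // r0:9,r1:-5,r2:Add2,r3:-1,r4:8,r5:9
cycle 9: CDB Mul2=-30 // r0:9,r1:-5,r2:Add2,r3:-1,r4:8,r5:9
cycle 10: CDB Add2=9 // r0:9,r1:-5,r2:9,r3:-1,r4:8,r5:9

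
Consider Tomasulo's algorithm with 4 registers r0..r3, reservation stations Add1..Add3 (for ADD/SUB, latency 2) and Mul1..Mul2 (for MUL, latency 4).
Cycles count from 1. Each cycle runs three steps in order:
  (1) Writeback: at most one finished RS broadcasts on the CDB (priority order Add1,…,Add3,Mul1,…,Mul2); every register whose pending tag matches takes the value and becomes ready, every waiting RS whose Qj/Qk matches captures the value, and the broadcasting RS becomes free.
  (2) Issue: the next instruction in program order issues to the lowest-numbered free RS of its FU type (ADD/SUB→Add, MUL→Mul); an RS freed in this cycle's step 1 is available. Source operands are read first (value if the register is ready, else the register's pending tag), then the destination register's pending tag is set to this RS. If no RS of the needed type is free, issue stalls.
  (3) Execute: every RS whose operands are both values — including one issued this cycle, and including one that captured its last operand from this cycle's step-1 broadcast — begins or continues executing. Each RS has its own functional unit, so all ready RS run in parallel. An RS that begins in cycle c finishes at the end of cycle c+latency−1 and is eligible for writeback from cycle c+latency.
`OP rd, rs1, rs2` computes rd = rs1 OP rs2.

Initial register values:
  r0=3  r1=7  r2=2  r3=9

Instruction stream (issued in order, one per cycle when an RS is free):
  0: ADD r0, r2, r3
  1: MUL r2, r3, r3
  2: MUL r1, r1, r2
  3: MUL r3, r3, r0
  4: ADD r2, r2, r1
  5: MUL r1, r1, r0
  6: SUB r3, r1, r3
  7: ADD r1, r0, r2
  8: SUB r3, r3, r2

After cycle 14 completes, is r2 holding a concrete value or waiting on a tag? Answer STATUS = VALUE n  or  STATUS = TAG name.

  c1: issue ADD r0<-Add1  regs: r0:Add1,r1:7,r2:2,r3:9
  c2: issue MUL r2<-Mul1  regs: r0:Add1,r1:7,r2:Mul1,r3:9
  c3: CDB Add1=11; issue MUL r1<-Mul2  regs: r0:11,r1:Mul2,r2:Mul1,r3:9
  c4: stall  regs: r0:11,r1:Mul2,r2:Mul1,r3:9
  c5: stall  regs: r0:11,r1:Mul2,r2:Mul1,r3:9
  c6: CDB Mul1=81; issue MUL r3<-Mul1  regs: r0:11,r1:Mul2,r2:81,r3:Mul1
  c7: issue ADD r2<-Add1  regs: r0:11,r1:Mul2,r2:Add1,r3:Mul1
  c8: stall  regs: r0:11,r1:Mul2,r2:Add1,r3:Mul1
  c9: stall  regs: r0:11,r1:Mul2,r2:Add1,r3:Mul1
  c10: CDB Mul1=99; issue MUL r1<-Mul1  regs: r0:11,r1:Mul1,r2:Add1,r3:99
  c11: CDB Mul2=567; issue SUB r3<-Add2  regs: r0:11,r1:Mul1,r2:Add1,r3:Add2
  c12: issue ADD r1<-Add3  regs: r0:11,r1:Add3,r2:Add1,r3:Add2
  c13: CDB Add1=648; issue SUB r3<-Add1  regs: r0:11,r1:Add3,r2:648,r3:Add1
  c14: -  regs: r0:11,r1:Add3,r2:648,r3:Add1

STATUS = VALUE 648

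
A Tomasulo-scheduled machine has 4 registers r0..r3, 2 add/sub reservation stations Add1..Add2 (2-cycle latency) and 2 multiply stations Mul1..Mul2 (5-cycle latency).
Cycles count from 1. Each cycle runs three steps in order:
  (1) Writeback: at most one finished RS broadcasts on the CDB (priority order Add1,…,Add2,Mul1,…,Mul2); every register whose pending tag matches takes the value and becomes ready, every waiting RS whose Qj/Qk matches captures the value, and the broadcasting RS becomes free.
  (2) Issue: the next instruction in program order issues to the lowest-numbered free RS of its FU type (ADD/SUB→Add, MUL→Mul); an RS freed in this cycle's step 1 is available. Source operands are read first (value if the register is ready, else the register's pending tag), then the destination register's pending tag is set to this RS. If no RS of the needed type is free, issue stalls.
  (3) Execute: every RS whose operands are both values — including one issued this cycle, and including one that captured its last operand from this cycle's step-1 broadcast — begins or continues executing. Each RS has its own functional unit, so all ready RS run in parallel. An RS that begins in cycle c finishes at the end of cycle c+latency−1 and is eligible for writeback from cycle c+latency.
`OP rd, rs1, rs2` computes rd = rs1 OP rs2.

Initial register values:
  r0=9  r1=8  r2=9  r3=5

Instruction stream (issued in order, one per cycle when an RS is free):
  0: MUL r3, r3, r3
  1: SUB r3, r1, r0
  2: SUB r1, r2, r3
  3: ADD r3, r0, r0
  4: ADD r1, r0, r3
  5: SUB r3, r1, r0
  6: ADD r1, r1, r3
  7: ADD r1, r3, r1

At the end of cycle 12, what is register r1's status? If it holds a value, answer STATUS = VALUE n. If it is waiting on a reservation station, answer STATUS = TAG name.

STATUS = TAG Add2

  c1: issue MUL r3<-Mul1  regs: r0:9,r1:8,r2:9,r3:Mul1
  c2: issue SUB r3<-Add1  regs: r0:9,r1:8,r2:9,r3:Add1
  c3: issue SUB r1<-Add2  regs: r0:9,r1:Add2,r2:9,r3:Add1
  c4: CDB Add1=-1; issue ADD r3<-Add1  regs: r0:9,r1:Add2,r2:9,r3:Add1
  c5: stall  regs: r0:9,r1:Add2,r2:9,r3:Add1
  c6: CDB Add1=18; issue ADD r1<-Add1  regs: r0:9,r1:Add1,r2:9,r3:18
  c7: CDB Add2=10; issue SUB r3<-Add2  regs: r0:9,r1:Add1,r2:9,r3:Add2
  c8: CDB Add1=27; issue ADD r1<-Add1  regs: r0:9,r1:Add1,r2:9,r3:Add2
  c9: CDB Mul1=25; stall  regs: r0:9,r1:Add1,r2:9,r3:Add2
  c10: CDB Add2=18; issue ADD r1<-Add2  regs: r0:9,r1:Add2,r2:9,r3:18
  c11: -  regs: r0:9,r1:Add2,r2:9,r3:18
  c12: CDB Add1=45  regs: r0:9,r1:Add2,r2:9,r3:18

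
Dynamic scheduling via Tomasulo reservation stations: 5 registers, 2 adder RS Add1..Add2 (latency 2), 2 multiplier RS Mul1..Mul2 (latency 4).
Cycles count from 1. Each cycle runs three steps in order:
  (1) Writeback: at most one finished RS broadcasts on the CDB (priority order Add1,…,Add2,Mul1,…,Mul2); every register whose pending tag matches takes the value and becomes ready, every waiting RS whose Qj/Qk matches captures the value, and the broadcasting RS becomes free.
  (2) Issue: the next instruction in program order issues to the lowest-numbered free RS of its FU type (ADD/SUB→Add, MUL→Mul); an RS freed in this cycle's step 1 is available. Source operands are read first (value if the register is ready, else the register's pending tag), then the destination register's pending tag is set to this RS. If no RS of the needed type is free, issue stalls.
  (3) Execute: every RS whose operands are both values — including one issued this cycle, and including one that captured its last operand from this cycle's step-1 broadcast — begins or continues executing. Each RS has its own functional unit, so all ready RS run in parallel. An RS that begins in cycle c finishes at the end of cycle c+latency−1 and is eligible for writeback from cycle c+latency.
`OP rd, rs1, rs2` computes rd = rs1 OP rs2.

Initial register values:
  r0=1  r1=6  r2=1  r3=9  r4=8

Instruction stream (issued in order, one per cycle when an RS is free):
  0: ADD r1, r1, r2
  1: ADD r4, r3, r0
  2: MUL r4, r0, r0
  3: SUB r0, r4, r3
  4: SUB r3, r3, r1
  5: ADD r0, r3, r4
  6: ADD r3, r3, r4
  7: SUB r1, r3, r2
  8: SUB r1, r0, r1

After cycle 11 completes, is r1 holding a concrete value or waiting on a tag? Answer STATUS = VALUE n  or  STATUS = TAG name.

c1: issue ADD r1<-Add1 | r0:1,r1:Add1,r2:1,r3:9,r4:8
c2: issue ADD r4<-Add2 | r0:1,r1:Add1,r2:1,r3:9,r4:Add2
c3: CDB Add1=7; issue MUL r4<-Mul1 | r0:1,r1:7,r2:1,r3:9,r4:Mul1
c4: CDB Add2=10; issue SUB r0<-Add1 | r0:Add1,r1:7,r2:1,r3:9,r4:Mul1
c5: issue SUB r3<-Add2 | r0:Add1,r1:7,r2:1,r3:Add2,r4:Mul1
c6: stall | r0:Add1,r1:7,r2:1,r3:Add2,r4:Mul1
c7: CDB Add2=2; issue ADD r0<-Add2 | r0:Add2,r1:7,r2:1,r3:2,r4:Mul1
c8: CDB Mul1=1; stall | r0:Add2,r1:7,r2:1,r3:2,r4:1
c9: stall | r0:Add2,r1:7,r2:1,r3:2,r4:1
c10: CDB Add1=-8; issue ADD r3<-Add1 | r0:Add2,r1:7,r2:1,r3:Add1,r4:1
c11: CDB Add2=3; issue SUB r1<-Add2 | r0:3,r1:Add2,r2:1,r3:Add1,r4:1

STATUS = TAG Add2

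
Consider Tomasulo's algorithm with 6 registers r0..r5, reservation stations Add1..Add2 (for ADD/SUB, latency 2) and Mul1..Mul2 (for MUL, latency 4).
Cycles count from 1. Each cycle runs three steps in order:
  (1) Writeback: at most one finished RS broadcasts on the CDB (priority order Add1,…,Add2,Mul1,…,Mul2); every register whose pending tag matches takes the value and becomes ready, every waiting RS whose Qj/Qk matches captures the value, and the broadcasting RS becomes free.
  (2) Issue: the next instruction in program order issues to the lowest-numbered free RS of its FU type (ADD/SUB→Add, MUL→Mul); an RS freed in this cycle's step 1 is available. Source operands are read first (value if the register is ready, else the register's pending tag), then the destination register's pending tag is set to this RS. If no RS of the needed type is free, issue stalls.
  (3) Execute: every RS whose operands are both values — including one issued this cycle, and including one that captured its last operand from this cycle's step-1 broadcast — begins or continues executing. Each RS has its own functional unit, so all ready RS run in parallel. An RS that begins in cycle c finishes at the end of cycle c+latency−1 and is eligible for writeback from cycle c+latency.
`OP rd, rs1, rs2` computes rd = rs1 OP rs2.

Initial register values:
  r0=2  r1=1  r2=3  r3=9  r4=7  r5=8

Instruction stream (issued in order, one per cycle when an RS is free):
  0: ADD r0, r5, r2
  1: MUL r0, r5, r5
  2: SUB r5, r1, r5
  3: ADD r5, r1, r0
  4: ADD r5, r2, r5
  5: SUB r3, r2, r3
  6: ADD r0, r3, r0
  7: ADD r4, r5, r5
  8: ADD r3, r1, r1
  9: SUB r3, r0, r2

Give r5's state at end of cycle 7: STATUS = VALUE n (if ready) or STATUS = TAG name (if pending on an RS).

cycle 1: issue ADD r0<-Add1 // r0:Add1,r1:1,r2:3,r3:9,r4:7,r5:8
cycle 2: issue MUL r0<-Mul1 // r0:Mul1,r1:1,r2:3,r3:9,r4:7,r5:8
cycle 3: CDB Add1=11; issue SUB r5<-Add1 // r0:Mul1,r1:1,r2:3,r3:9,r4:7,r5:Add1
cycle 4: issue ADD r5<-Add2 // r0:Mul1,r1:1,r2:3,r3:9,r4:7,r5:Add2
cycle 5: CDB Add1=-7; issue ADD r5<-Add1 // r0:Mul1,r1:1,r2:3,r3:9,r4:7,r5:Add1
cycle 6: CDB Mul1=64; stall // r0:64,r1:1,r2:3,r3:9,r4:7,r5:Add1
cycle 7: stall // r0:64,r1:1,r2:3,r3:9,r4:7,r5:Add1

STATUS = TAG Add1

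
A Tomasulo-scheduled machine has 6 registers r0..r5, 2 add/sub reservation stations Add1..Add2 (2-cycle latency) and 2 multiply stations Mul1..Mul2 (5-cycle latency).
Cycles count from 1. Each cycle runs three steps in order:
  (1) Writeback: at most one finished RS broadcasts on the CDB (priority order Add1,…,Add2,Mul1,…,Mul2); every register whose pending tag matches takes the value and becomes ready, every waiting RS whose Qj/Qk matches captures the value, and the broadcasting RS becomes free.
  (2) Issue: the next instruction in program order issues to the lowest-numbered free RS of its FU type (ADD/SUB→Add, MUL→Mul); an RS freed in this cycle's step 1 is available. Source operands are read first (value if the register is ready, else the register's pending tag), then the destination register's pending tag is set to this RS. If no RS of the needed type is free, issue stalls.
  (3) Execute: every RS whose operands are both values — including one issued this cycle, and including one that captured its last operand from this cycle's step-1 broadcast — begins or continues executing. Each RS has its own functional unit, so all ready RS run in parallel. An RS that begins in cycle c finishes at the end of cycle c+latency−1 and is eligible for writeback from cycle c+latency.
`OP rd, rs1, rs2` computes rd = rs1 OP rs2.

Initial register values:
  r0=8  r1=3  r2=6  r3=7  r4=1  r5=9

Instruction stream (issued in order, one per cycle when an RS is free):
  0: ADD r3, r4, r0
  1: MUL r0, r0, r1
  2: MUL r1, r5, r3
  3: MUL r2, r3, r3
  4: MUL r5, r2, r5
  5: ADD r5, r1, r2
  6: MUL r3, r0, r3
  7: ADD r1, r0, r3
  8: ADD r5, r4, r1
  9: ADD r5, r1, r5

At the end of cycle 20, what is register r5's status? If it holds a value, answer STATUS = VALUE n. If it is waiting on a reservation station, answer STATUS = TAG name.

c1: issue ADD r3<-Add1 | r0:8,r1:3,r2:6,r3:Add1,r4:1,r5:9
c2: issue MUL r0<-Mul1 | r0:Mul1,r1:3,r2:6,r3:Add1,r4:1,r5:9
c3: CDB Add1=9; issue MUL r1<-Mul2 | r0:Mul1,r1:Mul2,r2:6,r3:9,r4:1,r5:9
c4: stall | r0:Mul1,r1:Mul2,r2:6,r3:9,r4:1,r5:9
c5: stall | r0:Mul1,r1:Mul2,r2:6,r3:9,r4:1,r5:9
c6: stall | r0:Mul1,r1:Mul2,r2:6,r3:9,r4:1,r5:9
c7: CDB Mul1=24; issue MUL r2<-Mul1 | r0:24,r1:Mul2,r2:Mul1,r3:9,r4:1,r5:9
c8: CDB Mul2=81; issue MUL r5<-Mul2 | r0:24,r1:81,r2:Mul1,r3:9,r4:1,r5:Mul2
c9: issue ADD r5<-Add1 | r0:24,r1:81,r2:Mul1,r3:9,r4:1,r5:Add1
c10: stall | r0:24,r1:81,r2:Mul1,r3:9,r4:1,r5:Add1
c11: stall | r0:24,r1:81,r2:Mul1,r3:9,r4:1,r5:Add1
c12: CDB Mul1=81; issue MUL r3<-Mul1 | r0:24,r1:81,r2:81,r3:Mul1,r4:1,r5:Add1
c13: issue ADD r1<-Add2 | r0:24,r1:Add2,r2:81,r3:Mul1,r4:1,r5:Add1
c14: CDB Add1=162; issue ADD r5<-Add1 | r0:24,r1:Add2,r2:81,r3:Mul1,r4:1,r5:Add1
c15: stall | r0:24,r1:Add2,r2:81,r3:Mul1,r4:1,r5:Add1
c16: stall | r0:24,r1:Add2,r2:81,r3:Mul1,r4:1,r5:Add1
c17: CDB Mul1=216; stall | r0:24,r1:Add2,r2:81,r3:216,r4:1,r5:Add1
c18: CDB Mul2=729; stall | r0:24,r1:Add2,r2:81,r3:216,r4:1,r5:Add1
c19: CDB Add2=240; issue ADD r5<-Add2 | r0:24,r1:240,r2:81,r3:216,r4:1,r5:Add2
c20: - | r0:24,r1:240,r2:81,r3:216,r4:1,r5:Add2

STATUS = TAG Add2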